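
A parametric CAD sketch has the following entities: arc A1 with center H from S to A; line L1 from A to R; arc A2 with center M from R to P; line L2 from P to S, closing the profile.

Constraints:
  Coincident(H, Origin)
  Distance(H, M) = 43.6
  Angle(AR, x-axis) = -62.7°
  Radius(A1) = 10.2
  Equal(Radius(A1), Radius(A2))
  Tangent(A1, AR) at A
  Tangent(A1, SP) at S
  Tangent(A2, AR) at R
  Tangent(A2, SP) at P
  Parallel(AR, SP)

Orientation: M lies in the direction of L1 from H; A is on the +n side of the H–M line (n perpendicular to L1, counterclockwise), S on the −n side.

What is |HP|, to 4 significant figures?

44.78

Tangency of A1 to both parallel lines with radius 10.2 puts A and S at H ± 10.2·n: A = (9.064, 4.678), S = (-9.064, -4.678). Equal radii place R and P the same way about M: R = M + 10.2·n = (29.06, -34.07), P = M − 10.2·n = (10.93, -43.42). Then |HP| = |P − H| = 44.78.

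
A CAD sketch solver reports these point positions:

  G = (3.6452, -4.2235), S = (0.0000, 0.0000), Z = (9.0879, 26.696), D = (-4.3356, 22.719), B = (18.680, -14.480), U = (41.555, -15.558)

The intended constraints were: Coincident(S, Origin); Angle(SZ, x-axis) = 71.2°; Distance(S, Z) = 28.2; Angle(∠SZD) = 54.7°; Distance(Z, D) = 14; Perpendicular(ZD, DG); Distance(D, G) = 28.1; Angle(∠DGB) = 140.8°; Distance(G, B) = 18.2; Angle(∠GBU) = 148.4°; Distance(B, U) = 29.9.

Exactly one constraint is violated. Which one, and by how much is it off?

Distance(B, U) = 29.9 — off by 7.00.

S = (0.00, 0.00) ✓; SZ at 71.20° ✓; |SZ| = 28.20 ✓; ∠SZD = 54.70° ✓; |ZD| = 14.00 ✓; ∠(ZD, DG) = 90.00° ✓; |DG| = 28.10 ✓; ∠DGB = 140.8° ✓; |GB| = 18.20 ✓; ∠GBU = 148.4° ✓; |BU| = 22.90 ✗.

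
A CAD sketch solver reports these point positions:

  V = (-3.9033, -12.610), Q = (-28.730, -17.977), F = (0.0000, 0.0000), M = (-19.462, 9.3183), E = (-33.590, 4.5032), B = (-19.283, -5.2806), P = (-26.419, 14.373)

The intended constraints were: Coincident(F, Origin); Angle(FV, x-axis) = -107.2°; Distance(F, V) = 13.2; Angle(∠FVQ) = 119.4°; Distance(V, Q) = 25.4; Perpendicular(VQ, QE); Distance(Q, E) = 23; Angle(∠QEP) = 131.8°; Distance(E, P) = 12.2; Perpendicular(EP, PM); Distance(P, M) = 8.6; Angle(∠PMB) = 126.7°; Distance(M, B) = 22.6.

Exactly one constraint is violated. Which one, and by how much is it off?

Distance(M, B) = 22.6 — off by 8.00.

F = (0.00, 0.00) ✓; FV at -107.2° ✓; |FV| = 13.20 ✓; ∠FVQ = 119.4° ✓; |VQ| = 25.40 ✓; ∠(VQ, QE) = 90.00° ✓; |QE| = 23.00 ✓; ∠QEP = 131.8° ✓; |EP| = 12.20 ✓; ∠(EP, PM) = 90.00° ✓; |PM| = 8.599 ✓; ∠PMB = 126.7° ✓; |MB| = 14.60 ✗.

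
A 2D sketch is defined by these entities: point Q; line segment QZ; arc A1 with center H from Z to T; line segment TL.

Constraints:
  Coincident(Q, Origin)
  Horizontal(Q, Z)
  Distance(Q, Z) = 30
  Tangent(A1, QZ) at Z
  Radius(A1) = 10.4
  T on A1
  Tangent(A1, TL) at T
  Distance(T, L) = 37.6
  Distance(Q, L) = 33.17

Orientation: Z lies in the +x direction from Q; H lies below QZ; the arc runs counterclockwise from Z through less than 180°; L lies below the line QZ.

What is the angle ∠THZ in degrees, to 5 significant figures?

51.091°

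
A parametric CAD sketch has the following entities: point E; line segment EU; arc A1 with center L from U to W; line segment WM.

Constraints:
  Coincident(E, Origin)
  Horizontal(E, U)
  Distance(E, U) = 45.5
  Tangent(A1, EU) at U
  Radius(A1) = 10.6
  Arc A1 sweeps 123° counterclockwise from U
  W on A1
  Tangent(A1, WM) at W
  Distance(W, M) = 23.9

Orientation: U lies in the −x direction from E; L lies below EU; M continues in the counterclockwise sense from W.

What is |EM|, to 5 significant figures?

55.118

E is at the origin; EU is horizontal with |EU| = 45.5 and U on the −x side, so U = (-45.500, 0.0000). A1 meets EU tangentially, so LU is at right angles to EU, so L = U + (0, -10.6) = (-45.500, -10.600). On A1, U sits at bearing 90° from L; a 123° counterclockwise sweep puts W at bearing 213°, so W = L + 10.6·(cos 213°, sin 213°) = (-54.390, -16.373). A1 meets WM tangentially, so LW is at right angles to WM, so WM runs along (−sin 213°, cos 213°); with |WM| = 23.9, M = (-41.373, -36.417). Then |EM| = |M − E| = 55.118.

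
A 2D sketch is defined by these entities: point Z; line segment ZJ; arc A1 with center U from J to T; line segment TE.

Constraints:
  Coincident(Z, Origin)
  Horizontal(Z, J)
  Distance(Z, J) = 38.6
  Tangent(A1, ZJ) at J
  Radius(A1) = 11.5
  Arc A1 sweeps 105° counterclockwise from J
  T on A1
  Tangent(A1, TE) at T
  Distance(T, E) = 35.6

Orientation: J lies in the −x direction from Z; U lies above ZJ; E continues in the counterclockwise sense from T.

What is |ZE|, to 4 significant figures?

61.11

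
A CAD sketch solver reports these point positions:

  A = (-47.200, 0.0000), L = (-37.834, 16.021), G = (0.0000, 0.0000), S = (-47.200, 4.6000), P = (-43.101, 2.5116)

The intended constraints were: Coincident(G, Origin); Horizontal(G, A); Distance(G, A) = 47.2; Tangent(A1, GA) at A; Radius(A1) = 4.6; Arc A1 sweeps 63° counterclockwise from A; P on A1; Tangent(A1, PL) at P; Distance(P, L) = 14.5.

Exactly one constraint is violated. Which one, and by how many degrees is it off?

Tangent(A1, PL) at P — off by 5.70°.

G = (0.00, 0.00) ✓; G.y = 0.00, A.y = 0.00 ✓; |GA| = 47.20 ✓; ∠(SA, AG) = 90.00° ✓; |SA| = 4.600 ✓; bearing(S→P) − bearing(S→A) = 63.00° ✓; |SP| = 4.600 ✓; ∠(SP, PL) = 84.30° ✗; |PL| = 14.50 ✓.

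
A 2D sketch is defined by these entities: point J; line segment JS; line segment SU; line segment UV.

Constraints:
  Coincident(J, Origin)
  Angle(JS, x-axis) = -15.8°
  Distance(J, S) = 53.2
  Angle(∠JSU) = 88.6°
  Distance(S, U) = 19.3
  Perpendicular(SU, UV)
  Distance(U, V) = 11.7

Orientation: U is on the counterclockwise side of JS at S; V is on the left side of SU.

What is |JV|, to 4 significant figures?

45.22

J is at the origin; JS runs at -15.8° with length 53.2, so S = 53.2·(cos -15.8°, sin -15.8°) = (51.19, -14.49). ∠JSU = 88.6°, so SU runs at -15.8° + (180° − 88.6°) = 75.60° from the x-axis; with |SU| = 19.3, U = S + 19.3·(cos 75.60°, sin 75.60°) = (55.99, 4.208). SU is perpendicular to UV; with |UV| = 11.7 on the left of SU, V = U + 11.7·(-0.9686, 0.2487) = (44.66, 7.118). Then |JV| = |V − J| = 45.22.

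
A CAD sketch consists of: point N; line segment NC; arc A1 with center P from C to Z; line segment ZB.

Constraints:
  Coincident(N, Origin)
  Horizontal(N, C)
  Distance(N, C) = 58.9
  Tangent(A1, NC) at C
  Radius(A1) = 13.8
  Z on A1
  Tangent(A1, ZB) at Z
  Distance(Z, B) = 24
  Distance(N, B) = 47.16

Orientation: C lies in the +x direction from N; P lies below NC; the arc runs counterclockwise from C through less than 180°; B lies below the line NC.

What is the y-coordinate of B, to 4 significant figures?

-29.96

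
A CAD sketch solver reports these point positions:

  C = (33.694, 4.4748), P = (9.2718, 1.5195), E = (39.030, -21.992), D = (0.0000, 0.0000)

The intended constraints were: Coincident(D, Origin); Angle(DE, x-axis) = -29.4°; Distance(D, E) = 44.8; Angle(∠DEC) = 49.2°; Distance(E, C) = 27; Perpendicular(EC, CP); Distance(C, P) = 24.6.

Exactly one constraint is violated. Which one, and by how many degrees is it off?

Perpendicular(EC, CP) — off by 4.50°.

D = (0.00, 0.00) ✓; DE at -29.40° ✓; |DE| = 44.80 ✓; ∠DEC = 49.20° ✓; |EC| = 27.00 ✓; ∠(EC, CP) = 85.50° ✗; |CP| = 24.60 ✓.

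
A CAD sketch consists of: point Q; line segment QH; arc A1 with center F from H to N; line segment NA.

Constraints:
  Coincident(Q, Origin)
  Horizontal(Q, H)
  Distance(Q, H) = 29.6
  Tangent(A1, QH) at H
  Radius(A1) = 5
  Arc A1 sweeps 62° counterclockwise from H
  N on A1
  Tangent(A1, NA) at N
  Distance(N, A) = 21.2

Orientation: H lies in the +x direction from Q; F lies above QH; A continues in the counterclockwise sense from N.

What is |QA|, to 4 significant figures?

48.89

Q is at the origin; Q and H share the same y with |QH| = 29.6 and H on the +x side, so H = (29.60, 0.000). A1 meets QH tangentially, so FH is at right angles to QH, so F = H + (0, 5) = (29.60, 5.000). On A1, H sits at bearing -90° from F; a 62° counterclockwise sweep puts N at bearing -28°, so N = F + 5.0·(cos -28°, sin -28°) = (34.01, 2.653). The tangent condition forces FN to be normal to NA, so NA runs along (−sin -28°, cos -28°); with |NA| = 21.2, A = (43.97, 21.37). Then |QA| = |A − Q| = 48.89.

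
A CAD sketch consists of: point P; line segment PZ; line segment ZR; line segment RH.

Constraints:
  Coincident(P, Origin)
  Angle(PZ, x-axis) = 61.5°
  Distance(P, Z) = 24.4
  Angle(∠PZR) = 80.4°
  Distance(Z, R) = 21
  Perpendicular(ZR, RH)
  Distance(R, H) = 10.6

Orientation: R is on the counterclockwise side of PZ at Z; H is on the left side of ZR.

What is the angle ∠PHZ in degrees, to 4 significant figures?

65.26°

P is at the origin; PZ runs at 61.5° with length 24.4, so Z = 24.4·(cos 61.5°, sin 61.5°) = (11.64, 21.44). ∠PZR = 80.4°, so ZR runs at 61.5° + (180° − 80.4°) = 161.1° from the x-axis; with |ZR| = 21.0, R = Z + 21.0·(cos 161.1°, sin 161.1°) = (-8.225, 28.25). The perpendicularity gives RH at right angles to ZR; with |RH| = 10.6 on the left of ZR, H = R + 10.6·(-0.3239, -0.9461) = (-11.66, 18.22). Then cos ∠PHZ = HP·HZ / (|HP||HZ|), giving 65.26°.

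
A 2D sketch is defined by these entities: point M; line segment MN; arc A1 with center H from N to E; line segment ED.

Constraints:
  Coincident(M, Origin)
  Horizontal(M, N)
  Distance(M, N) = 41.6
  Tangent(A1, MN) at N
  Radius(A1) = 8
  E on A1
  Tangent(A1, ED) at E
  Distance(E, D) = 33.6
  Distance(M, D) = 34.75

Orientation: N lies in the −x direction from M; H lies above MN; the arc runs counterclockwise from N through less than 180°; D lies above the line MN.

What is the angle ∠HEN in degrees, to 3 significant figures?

62.5°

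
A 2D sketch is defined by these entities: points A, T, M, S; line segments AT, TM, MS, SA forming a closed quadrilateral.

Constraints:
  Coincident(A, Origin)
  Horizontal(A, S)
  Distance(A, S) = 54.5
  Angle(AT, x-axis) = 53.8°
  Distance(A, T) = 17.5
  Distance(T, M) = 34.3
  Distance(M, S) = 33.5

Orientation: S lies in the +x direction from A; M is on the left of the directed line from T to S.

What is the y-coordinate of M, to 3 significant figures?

30.4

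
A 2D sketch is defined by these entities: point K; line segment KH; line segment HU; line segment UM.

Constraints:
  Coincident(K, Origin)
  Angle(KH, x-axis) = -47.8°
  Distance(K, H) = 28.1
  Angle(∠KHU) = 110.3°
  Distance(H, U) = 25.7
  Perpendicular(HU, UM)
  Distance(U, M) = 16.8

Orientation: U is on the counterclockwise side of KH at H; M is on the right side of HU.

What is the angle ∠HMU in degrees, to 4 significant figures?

56.83°

K is at the origin; KH runs at -47.8° with length 28.1, so H = 28.1·(cos -47.8°, sin -47.8°) = (18.88, -20.82). ∠KHU = 110.3°, so HU runs at -47.8° + (180° − 110.3°) = 21.90° from the x-axis; with |HU| = 25.7, U = H + 25.7·(cos 21.90°, sin 21.90°) = (42.72, -11.23). HU ⟂ UM; with |UM| = 16.8 on the right of HU, M = U + 16.8·(0.3730, -0.9278) = (48.99, -26.82). Then cos ∠HMU = MH·MU / (|MH||MU|), giving 56.83°.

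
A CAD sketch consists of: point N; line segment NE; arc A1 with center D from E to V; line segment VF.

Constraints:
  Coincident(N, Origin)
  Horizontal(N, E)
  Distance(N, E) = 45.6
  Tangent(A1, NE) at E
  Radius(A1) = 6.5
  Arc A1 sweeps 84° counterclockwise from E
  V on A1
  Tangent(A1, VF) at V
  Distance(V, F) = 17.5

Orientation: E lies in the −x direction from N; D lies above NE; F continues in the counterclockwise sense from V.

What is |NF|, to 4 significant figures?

43.94

N is at the origin; N and E share the same y with |NE| = 45.6 and E on the −x side, so E = (-45.60, 0.000). Tangency of A1 to NE means the radius DE is perpendicular to NE, so D = E + (0, 6.5) = (-45.60, 6.500). On A1, E sits at bearing -90° from D; an 84° counterclockwise sweep puts V at bearing -6°, so V = D + 6.5·(cos -6°, sin -6°) = (-39.14, 5.821). Since A1 is tangent to VF there, DV ⟂ VF, so VF runs along (−sin -6°, cos -6°); with |VF| = 17.5, F = (-37.31, 23.22). Then |NF| = |F − N| = 43.94.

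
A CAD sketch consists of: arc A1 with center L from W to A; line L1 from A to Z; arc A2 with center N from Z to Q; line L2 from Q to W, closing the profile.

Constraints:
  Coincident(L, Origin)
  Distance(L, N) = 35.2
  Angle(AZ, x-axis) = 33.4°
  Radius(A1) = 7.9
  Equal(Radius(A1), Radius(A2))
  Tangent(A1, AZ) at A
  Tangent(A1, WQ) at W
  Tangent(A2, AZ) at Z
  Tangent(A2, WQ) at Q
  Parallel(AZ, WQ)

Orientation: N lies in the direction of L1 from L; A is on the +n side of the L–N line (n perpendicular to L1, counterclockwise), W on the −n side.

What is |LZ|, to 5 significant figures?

36.076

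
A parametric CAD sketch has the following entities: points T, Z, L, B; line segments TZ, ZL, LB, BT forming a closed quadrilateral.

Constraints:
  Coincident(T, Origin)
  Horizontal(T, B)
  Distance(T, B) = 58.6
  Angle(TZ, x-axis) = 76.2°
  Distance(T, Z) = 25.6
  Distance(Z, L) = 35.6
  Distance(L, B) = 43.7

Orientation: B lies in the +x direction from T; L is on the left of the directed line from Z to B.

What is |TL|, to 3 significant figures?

55.0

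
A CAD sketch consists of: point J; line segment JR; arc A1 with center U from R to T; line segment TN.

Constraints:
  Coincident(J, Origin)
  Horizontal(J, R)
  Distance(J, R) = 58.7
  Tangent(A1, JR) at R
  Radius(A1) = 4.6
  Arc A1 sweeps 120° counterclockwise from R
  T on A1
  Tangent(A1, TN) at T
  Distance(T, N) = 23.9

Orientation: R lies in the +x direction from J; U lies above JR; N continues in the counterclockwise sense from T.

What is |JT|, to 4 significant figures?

63.06

J is at the origin; J and R share the same y with |JR| = 58.7 and R on the +x side, so R = (58.70, 0.000). Tangency of A1 to JR means the radius UR is perpendicular to JR, so U = R + (0, 4.6) = (58.70, 4.600). On A1, R sits at bearing -90° from U; a 120° counterclockwise sweep puts T at bearing 30°, so T = U + 4.6·(cos 30°, sin 30°) = (62.68, 6.900). Then |JT| = |T − J| = 63.06.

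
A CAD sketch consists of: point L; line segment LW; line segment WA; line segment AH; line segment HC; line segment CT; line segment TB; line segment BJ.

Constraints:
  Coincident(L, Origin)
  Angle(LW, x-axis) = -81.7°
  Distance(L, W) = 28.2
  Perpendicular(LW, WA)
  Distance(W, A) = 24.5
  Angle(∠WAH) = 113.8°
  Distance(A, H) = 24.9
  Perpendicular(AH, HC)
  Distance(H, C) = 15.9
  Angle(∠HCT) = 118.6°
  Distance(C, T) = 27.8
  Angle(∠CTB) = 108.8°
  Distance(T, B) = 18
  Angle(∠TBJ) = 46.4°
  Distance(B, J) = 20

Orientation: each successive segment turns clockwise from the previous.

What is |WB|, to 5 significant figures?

6.1092

L is at the origin; LW runs at -81.7° with length 28.2, so W = (4.0708, -27.905). LW ⟂ WA, so WA runs at -171.70°; with |WA| = 24.5, A = (-20.173, -31.441). ∠WAH = 113.8° gives AH at 122.10° from the x-axis; with |AH| = 24.9, H = (-33.404, -10.348). AH ⟂ HC, so HC runs at 32.100°; with |HC| = 15.9, C = (-19.935, -1.8988). ∠HCT = 118.6° gives CT at -29.300° from the x-axis; with |CT| = 27.8, T = (4.3084, -15.504). ∠CTB = 108.8° gives TB at -100.50° from the x-axis; with |TB| = 18.0, B = (1.0282, -33.202). Then |WB| = |B − W| = 6.1092.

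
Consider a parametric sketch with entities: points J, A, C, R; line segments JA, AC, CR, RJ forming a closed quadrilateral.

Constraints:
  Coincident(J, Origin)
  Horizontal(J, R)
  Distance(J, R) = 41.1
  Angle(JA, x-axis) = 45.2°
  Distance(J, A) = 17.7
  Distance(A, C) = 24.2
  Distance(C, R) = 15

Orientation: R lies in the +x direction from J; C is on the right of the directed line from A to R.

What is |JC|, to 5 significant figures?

28.259

J is at the origin; J and R share the same y with |JR| = 41.1 and R in +x, so R = (41.1, 0). JA runs at 45.2° with |JA| = 17.7, so A = (12.472, 12.559). C is determined by |AC| = 24.2 and |CR| = 15.0 together: it lies at the intersection of circle(A, 24.2) and circle(R, 15.0). With |AR| = 31.262, the foot of the radical line on AR is 21.399 from A and the perpendicular offset is √(24.2² − 21.399²) = 11.302. Taking the right-of-AR solution: C = (27.528, -6.3870).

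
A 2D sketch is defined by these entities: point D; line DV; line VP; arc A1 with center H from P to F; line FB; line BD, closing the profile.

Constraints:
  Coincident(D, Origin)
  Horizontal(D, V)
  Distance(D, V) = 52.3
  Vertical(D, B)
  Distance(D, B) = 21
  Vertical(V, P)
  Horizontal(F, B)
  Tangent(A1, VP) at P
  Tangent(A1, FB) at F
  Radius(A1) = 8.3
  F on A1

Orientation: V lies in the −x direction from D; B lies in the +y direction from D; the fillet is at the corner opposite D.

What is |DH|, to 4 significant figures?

45.80

D is at the origin; DV is horizontal with |DV| = 52.3 and V on the −x side, so V = (-52.30, 0.000). D and B share the same x with |DB| = 21.0 and B on the +y side, so B = (0.000, 21.00). The virtual corner opposite D is at (-52.30, 21.00). Tangency of A1 to VP means the radius HP is perpendicular to VP and the tangent condition forces HF to be normal to FB, with radius 8.3, so the center H sits 8.3 in from both sides at H = (-44.00, 12.70). Then |DH| = |H − D| = 45.80.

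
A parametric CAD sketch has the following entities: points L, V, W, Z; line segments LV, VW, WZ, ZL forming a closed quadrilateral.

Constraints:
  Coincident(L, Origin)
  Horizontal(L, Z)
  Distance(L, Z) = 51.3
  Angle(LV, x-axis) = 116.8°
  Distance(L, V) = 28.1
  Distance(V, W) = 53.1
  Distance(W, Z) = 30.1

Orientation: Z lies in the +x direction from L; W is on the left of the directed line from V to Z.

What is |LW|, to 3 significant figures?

49.1

Checks: |VW| = 53.10 ✓; |WZ| = 30.10 ✓.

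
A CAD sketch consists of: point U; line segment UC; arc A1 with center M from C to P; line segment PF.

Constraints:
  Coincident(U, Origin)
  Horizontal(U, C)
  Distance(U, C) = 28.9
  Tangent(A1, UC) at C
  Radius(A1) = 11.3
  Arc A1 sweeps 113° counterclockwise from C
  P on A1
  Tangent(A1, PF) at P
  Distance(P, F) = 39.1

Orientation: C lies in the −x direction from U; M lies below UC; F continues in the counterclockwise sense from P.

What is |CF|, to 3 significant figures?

51.9

U is at the origin; U and C share the same y with |UC| = 28.9 and C on the −x side, so C = (-28.9, 0.00). The tangent condition forces MC to be normal to UC, so M = C + (0, -11.3) = (-28.9, -11.3). On A1, C sits at bearing 90° from M; a 113° counterclockwise sweep puts P at bearing 203°, so P = M + 11.3·(cos 203°, sin 203°) = (-39.3, -15.7). A1 meets PF tangentially, so MP is at right angles to PF, so PF runs along (−sin 203°, cos 203°); with |PF| = 39.1, F = (-24.0, -51.7). Then |CF| = |F − C| = 51.9.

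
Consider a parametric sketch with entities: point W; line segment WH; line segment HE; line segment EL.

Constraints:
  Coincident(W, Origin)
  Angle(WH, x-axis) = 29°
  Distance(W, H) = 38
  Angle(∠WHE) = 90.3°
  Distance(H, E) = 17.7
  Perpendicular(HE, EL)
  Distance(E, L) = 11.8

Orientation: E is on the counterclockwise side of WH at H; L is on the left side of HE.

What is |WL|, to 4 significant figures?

31.73

∠WHE = 90.3°, so HE runs at 29.0° + (180° − 90.3°) = 118.7° from the x-axis; with |HE| = 17.7, E = H + 17.7·(cos 118.7°, sin 118.7°) = (24.74, 33.95). HE is perpendicular to EL; with |EL| = 11.8 on the left of HE, L = E + 11.8·(-0.8771, -0.4802) = (14.39, 28.28). Then |WL| = |L − W| = 31.73.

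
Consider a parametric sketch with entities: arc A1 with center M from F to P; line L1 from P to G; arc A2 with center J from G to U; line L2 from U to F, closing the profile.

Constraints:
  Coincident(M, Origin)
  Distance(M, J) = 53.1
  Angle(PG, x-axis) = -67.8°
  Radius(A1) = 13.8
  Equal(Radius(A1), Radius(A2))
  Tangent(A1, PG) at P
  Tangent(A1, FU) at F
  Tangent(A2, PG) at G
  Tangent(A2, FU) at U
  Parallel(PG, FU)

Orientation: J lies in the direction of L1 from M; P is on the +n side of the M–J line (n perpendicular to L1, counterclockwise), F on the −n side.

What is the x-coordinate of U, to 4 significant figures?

7.286

Tangency of A1 to both parallel lines with radius 13.8 puts P and F at M ± 13.8·n: P = (12.78, 5.214), F = (-12.78, -5.214). Equal radii place G and U the same way about J: G = J + 13.8·n = (32.84, -43.95), U = J − 13.8·n = (7.286, -54.38). So U.x = 7.286.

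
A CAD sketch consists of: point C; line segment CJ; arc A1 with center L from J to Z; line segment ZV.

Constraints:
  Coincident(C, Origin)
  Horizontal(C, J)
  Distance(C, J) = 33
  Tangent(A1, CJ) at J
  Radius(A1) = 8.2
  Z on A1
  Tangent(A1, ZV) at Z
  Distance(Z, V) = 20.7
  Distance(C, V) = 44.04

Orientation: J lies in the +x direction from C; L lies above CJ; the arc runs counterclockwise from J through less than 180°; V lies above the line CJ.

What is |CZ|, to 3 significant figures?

42.1

C is at the origin; CJ is horizontal with |CJ| = 33.0 and J on the +x side, so J = (33.0, 0.00). A1 meets CJ tangentially, so LJ is at right angles to CJ, so L = J + (0, 8.2) = (33.0, 8.20). Since LZ ⟂ ZV (tangency), |LV| = √(8.2² + 20.7²) = 22.3 regardless of where Z sits on A1. So V lies on both circle(C, 44.04) and circle(L, 22.3); the above-CJ intersection is V = (31.8, 30.4). Z is the foot of the tangent from V: Z = (40.5, 11.6).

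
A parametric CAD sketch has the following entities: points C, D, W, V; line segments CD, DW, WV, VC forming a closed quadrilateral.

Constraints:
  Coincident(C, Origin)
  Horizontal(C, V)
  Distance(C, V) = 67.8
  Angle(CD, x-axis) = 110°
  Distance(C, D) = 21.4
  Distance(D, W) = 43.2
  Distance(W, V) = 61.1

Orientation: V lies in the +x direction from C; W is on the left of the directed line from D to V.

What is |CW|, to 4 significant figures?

53.39

C is at the origin; CV is horizontal with |CV| = 67.8 and V in +x, so V = (67.8, 0). CD runs at 110.0° with |CD| = 21.4, so D = (-7.319, 20.11). W is determined by |DW| = 43.2 and |WV| = 61.1 together: it lies at the intersection of circle(D, 43.2) and circle(V, 61.1). With |DV| = 77.76, the foot of the radical line on DV is 26.88 from D and the perpendicular offset is √(43.2² − 26.88²) = 33.82. Taking the left-of-DV solution: W = (27.39, 45.83).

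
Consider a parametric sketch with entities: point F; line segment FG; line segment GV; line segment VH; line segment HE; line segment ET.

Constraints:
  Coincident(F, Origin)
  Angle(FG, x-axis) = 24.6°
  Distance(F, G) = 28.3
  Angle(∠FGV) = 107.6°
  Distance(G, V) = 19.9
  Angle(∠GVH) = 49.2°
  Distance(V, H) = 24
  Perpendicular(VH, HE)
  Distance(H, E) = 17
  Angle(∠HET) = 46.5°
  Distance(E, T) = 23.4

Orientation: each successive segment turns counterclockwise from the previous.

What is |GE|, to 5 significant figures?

11.166

F is at the origin; FG runs at 24.6° with length 28.3, so G = (25.731, 11.781). ∠FGV = 107.6° gives GV at 97.000° from the x-axis; with |GV| = 19.9, V = (23.306, 31.532). ∠GVH = 49.2° gives VH at -132.20° from the x-axis; with |VH| = 24.0, H = (7.1849, 13.753). The perpendicularity gives HE at right angles to VH, so HE runs at -42.200°; with |HE| = 17.0, E = (19.779, 2.3339). Then |GE| = |E − G| = 11.166.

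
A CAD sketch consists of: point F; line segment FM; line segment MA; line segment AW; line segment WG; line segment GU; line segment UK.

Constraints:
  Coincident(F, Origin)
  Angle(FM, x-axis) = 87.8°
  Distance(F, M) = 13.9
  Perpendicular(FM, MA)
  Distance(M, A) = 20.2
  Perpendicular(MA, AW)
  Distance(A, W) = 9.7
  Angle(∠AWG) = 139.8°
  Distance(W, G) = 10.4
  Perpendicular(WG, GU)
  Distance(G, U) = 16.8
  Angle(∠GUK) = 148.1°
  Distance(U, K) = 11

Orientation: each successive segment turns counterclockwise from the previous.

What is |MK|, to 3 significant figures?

4.57

F is at the origin; FM runs at 87.8° with length 13.9, so M = (0.534, 13.9). FM is perpendicular to MA, so MA runs at 178°; with |MA| = 20.2, A = (-19.7, 14.7). The perpendicularity gives AW at right angles to MA, so AW runs at -92.2°; with |AW| = 9.7, W = (-20.0, 4.97). ∠AWG = 139.8° gives WG at -52.0° from the x-axis; with |WG| = 10.4, G = (-13.6, -3.22). The perpendicularity gives GU at right angles to WG, so GU runs at 38.0°; with |GU| = 16.8, U = (-0.382, 7.12). ∠GUK = 148.1° gives UK at 69.9° from the x-axis; with |UK| = 11.0, K = (3.40, 17.5). Then |MK| = |K − M| = 4.57.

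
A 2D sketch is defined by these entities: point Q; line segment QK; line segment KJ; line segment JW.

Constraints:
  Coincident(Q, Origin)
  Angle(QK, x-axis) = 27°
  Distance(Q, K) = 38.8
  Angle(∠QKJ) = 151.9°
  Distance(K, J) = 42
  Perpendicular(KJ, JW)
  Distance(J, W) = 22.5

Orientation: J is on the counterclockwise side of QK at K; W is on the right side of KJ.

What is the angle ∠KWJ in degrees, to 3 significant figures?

61.8°

Q is at the origin; QK runs at 27.0° with length 38.8, so K = 38.8·(cos 27.0°, sin 27.0°) = (34.6, 17.6). ∠QKJ = 151.9°, so KJ runs at 27.0° + (180° − 151.9°) = 55.1° from the x-axis; with |KJ| = 42.0, J = K + 42.0·(cos 55.1°, sin 55.1°) = (58.6, 52.1). The perpendicularity gives JW at right angles to KJ; with |JW| = 22.5 on the right of KJ, W = J + 22.5·(0.820, -0.572) = (77.1, 39.2). Then cos ∠KWJ = WK·WJ / (|WK||WJ|), giving 61.8°.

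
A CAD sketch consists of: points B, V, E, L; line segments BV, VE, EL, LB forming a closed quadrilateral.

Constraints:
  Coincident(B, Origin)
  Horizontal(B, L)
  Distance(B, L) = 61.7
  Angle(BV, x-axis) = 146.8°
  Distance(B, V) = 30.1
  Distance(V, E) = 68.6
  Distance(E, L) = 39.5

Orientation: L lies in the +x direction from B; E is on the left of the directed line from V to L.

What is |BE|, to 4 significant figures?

53.27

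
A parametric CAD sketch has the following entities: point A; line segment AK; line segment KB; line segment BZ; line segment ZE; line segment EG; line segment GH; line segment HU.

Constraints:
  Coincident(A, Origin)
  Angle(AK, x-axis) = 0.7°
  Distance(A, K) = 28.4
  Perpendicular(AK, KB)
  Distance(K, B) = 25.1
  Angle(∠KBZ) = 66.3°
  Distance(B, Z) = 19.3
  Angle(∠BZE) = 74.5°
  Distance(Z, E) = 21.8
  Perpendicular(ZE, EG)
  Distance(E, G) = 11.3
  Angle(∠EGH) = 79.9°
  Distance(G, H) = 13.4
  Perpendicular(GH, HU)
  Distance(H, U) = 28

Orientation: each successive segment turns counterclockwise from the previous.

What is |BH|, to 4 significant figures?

10.25

ZE ⟂ EG, so EG runs at 39.90°; with |EG| = 11.3, G = (33.17, 7.996). ∠EGH = 79.9° gives GH at 140.0° from the x-axis; with |GH| = 13.4, H = (22.90, 16.61). Then |BH| = |H − B| = 10.25.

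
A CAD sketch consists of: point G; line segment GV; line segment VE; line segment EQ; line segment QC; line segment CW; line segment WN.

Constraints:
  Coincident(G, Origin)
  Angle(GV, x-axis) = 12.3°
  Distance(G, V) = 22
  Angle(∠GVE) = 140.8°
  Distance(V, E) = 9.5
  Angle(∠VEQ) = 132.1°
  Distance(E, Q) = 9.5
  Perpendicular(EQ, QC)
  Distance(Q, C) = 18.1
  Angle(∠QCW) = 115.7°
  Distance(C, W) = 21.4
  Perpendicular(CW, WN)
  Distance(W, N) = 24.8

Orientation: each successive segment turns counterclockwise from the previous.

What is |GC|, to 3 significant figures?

20.2

∠VEQ = 132.1° gives EQ at 99.4° from the x-axis; with |EQ| = 9.5, Q = (25.9, 21.5). EQ is perpendicular to QC, so QC runs at -171°; with |QC| = 18.1, C = (8.00, 18.5). Then |GC| = |C − G| = 20.2.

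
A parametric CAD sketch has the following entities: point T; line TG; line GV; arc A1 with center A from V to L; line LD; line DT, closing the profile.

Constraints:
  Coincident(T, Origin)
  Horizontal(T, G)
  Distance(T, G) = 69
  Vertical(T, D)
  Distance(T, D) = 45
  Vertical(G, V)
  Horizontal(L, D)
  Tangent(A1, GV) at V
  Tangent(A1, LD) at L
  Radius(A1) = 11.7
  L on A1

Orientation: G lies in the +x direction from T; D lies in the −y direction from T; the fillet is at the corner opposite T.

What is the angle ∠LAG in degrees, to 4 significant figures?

160.6°

The virtual corner opposite T is at (69.00, -45.00). Since A1 is tangent to GV there, AV ⟂ GV and the tangent condition forces AL to be normal to LD, with radius 11.7, so the center A sits 11.7 in from both sides at A = (57.30, -33.30). That places the tangent points at V = (69.00, -33.30) on GV and L = (57.30, -45.00) on LD. Then cos ∠LAG = AL·AG / (|AL||AG|), giving 160.6°.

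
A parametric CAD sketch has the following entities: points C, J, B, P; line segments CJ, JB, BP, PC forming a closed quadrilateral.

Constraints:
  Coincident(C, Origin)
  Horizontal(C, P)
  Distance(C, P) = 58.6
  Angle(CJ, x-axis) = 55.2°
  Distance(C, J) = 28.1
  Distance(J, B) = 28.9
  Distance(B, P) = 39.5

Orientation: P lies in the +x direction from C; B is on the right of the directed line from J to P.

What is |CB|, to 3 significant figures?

20.3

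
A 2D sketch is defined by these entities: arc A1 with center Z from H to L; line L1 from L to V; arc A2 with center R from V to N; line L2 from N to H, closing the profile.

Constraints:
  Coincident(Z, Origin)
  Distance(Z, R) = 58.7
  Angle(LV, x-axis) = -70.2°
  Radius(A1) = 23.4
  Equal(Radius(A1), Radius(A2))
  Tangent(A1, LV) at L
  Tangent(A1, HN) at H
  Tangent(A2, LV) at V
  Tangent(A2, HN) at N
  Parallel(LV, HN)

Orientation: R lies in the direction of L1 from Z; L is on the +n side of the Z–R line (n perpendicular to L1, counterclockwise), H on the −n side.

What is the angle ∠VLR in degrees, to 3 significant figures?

21.7°

The slot axis is L1's direction at -70.2°, so u = (cos -70.2°, sin -70.2°) = (0.339, -0.941) and n = (−sin -70.2°, cos -70.2°) = (0.941, 0.339). Z is at the origin and R lies 58.7 along u from Z, so R = 58.7·u = (19.9, -55.2). Tangency of A1 to both parallel lines with radius 23.4 puts L and H at Z ± 23.4·n: L = (22.0, 7.93), H = (-22.0, -7.93). Equal radii place V and N the same way about R: V = R + 23.4·n = (41.9, -47.3), N = R − 23.4·n = (-2.13, -63.2). Then cos ∠VLR = LV·LR / (|LV||LR|), giving 21.7°.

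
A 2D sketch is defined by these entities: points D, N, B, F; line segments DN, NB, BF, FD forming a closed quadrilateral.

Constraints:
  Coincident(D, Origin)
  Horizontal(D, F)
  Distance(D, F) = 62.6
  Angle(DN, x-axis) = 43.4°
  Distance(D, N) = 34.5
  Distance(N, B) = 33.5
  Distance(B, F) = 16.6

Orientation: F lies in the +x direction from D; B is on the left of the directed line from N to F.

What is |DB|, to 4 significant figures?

59.77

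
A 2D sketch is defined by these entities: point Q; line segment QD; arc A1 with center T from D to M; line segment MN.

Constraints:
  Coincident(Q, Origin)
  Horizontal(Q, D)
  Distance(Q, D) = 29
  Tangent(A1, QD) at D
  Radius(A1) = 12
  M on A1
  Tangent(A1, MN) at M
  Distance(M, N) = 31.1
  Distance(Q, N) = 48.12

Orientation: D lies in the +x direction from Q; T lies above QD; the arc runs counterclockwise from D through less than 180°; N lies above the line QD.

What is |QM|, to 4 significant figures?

43.08

Checks: |TM| = 12.00 ✓; ∠(TM, MN) = 90.00° ✓; |MN| = 31.10 ✓; |QN| = 48.12 ✓.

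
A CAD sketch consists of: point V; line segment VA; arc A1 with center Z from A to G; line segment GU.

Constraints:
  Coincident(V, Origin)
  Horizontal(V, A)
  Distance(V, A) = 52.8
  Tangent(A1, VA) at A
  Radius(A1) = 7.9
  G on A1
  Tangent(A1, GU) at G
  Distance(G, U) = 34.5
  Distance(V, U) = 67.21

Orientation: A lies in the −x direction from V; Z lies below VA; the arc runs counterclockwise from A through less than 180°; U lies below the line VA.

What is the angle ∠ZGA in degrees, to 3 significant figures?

37.4°

V is at the origin; V and A share the same y with |VA| = 52.8 and A on the −x side, so A = (-52.8, 0.00). A1 meets VA tangentially, so ZA is at right angles to VA, so Z = A + (0, -7.9) = (-52.8, -7.90). Since ZG ⟂ GU (tangency), |ZU| = √(7.9² + 34.5²) = 35.4 regardless of where G sits on A1. So U lies on both circle(V, 67.21) and circle(Z, 35.4); the below-VA intersection is U = (-51.4, -43.3). G is the foot of the tangent from U: G = (-60.4, -9.96).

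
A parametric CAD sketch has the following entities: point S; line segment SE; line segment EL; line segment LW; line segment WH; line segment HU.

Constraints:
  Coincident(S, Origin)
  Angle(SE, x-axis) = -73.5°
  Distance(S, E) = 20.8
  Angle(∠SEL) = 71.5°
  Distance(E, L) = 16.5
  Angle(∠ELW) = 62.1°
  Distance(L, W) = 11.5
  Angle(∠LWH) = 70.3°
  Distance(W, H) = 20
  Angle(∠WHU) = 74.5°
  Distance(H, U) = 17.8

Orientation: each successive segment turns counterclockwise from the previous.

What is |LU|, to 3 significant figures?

13.0

S is at the origin; SE runs at -73.5° with length 20.8, so E = (5.91, -19.9). ∠SEL = 71.5° gives EL at 35.0° from the x-axis; with |EL| = 16.5, L = (19.4, -10.5). ∠ELW = 62.1° gives LW at 153° from the x-axis; with |LW| = 11.5, W = (9.19, -5.24). ∠LWH = 70.3° gives WH at -97.4° from the x-axis; with |WH| = 20.0, H = (6.61, -25.1). ∠WHU = 74.5° gives HU at 8.10° from the x-axis; with |HU| = 17.8, U = (24.2, -22.6). Then |LU| = |U − L| = 13.0.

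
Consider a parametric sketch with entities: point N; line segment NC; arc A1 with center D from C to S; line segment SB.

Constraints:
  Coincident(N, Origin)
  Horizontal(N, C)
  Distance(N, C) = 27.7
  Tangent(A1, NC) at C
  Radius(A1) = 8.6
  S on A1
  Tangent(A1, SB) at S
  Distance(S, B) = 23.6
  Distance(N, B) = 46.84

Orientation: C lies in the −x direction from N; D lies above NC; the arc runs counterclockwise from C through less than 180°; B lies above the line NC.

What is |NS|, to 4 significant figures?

24.34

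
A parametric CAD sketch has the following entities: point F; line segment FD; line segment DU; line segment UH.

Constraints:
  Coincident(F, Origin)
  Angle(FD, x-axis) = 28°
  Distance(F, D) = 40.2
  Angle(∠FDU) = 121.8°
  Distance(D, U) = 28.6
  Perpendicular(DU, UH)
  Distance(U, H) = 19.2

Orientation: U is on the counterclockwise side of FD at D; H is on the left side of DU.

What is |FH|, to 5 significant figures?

51.984

F is at the origin; FD runs at 28.0° with length 40.2, so D = 40.2·(cos 28.0°, sin 28.0°) = (35.494, 18.873). ∠FDU = 121.8°, so DU runs at 28.0° + (180° − 121.8°) = 86.200° from the x-axis; with |DU| = 28.6, U = D + 28.6·(cos 86.200°, sin 86.200°) = (37.390, 47.410). DU ⟂ UH; with |UH| = 19.2 on the left of DU, H = U + 19.2·(-0.99780, 0.066274) = (18.232, 48.682). Then |FH| = |H − F| = 51.984.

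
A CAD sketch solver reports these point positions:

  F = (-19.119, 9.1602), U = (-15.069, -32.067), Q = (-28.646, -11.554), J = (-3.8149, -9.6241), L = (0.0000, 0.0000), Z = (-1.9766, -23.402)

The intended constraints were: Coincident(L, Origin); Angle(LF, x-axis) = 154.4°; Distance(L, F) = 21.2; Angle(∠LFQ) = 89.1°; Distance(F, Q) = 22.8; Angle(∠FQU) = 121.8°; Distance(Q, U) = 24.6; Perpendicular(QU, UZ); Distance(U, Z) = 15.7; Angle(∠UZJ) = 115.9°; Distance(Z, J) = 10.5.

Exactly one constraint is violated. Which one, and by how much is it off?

Distance(Z, J) = 10.5 — off by 3.40.

L = (0.00, 0.00) ✓; LF at 154.4° ✓; |LF| = 21.20 ✓; ∠LFQ = 89.10° ✓; |FQ| = 22.80 ✓; ∠FQU = 121.8° ✓; |QU| = 24.60 ✓; ∠(QU, UZ) = 90.00° ✓; |UZ| = 15.70 ✓; ∠UZJ = 115.9° ✓; |ZJ| = 13.90 ✗.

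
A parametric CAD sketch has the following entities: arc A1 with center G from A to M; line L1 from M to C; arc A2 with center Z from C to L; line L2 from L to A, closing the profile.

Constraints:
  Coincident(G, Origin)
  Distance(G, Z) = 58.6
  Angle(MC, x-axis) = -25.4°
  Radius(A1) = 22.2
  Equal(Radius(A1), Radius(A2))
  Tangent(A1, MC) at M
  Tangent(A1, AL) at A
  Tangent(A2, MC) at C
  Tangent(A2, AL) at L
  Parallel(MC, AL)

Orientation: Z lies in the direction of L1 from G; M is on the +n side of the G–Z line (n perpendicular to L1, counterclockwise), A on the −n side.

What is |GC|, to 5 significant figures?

62.664

The slot axis is L1's direction at -25.4°, so u = (cos -25.4°, sin -25.4°) = (0.90334, -0.42894) and n = (−sin -25.4°, cos -25.4°) = (0.42894, 0.90334). G is at the origin and Z lies 58.6 along u from G, so Z = 58.6·u = (52.935, -25.136). Tangency of A1 to both parallel lines with radius 22.2 puts M and A at G ± 22.2·n: M = (9.5224, 20.054), A = (-9.5224, -20.054). Equal radii place C and L the same way about Z: C = Z + 22.2·n = (62.458, -5.0816), L = Z − 22.2·n = (43.413, -45.190). Then |GC| = |C − G| = 62.664.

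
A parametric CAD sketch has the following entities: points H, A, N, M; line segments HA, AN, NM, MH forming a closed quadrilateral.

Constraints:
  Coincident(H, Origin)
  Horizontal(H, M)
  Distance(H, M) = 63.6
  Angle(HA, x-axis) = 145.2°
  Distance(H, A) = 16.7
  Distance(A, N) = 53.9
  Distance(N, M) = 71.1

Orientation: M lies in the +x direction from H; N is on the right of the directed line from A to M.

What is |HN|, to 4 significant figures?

41.22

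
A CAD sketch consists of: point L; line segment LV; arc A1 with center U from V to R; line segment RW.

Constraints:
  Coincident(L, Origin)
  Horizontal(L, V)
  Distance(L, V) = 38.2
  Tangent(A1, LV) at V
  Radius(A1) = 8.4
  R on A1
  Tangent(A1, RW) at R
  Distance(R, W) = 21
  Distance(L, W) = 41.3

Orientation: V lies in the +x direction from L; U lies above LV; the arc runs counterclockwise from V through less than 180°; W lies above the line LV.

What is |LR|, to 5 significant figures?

46.401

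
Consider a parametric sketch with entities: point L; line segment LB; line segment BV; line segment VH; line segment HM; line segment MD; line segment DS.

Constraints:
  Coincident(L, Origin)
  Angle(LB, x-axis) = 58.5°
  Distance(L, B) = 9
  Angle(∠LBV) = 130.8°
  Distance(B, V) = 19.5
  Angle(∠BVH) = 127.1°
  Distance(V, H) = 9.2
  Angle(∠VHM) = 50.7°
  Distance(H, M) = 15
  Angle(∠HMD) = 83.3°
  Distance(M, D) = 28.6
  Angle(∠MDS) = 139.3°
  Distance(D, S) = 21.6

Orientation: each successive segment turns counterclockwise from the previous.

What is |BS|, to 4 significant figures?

47.08

L is at the origin; LB runs at 58.5° with length 9.0, so B = (4.702, 7.674). ∠LBV = 130.8° gives BV at 107.7° from the x-axis; with |BV| = 19.5, V = (-1.226, 26.25). ∠BVH = 127.1° gives VH at 160.6° from the x-axis; with |VH| = 9.2, H = (-9.904, 29.31). ∠VHM = 50.7° gives HM at -70.10° from the x-axis; with |HM| = 15.0, M = (-4.798, 15.20). ∠HMD = 83.3° gives MD at 26.60° from the x-axis; with |MD| = 28.6, D = (20.77, 28.01). ∠MDS = 139.3° gives DS at 67.30° from the x-axis; with |DS| = 21.6, S = (29.11, 47.93). Then |BS| = |S − B| = 47.08.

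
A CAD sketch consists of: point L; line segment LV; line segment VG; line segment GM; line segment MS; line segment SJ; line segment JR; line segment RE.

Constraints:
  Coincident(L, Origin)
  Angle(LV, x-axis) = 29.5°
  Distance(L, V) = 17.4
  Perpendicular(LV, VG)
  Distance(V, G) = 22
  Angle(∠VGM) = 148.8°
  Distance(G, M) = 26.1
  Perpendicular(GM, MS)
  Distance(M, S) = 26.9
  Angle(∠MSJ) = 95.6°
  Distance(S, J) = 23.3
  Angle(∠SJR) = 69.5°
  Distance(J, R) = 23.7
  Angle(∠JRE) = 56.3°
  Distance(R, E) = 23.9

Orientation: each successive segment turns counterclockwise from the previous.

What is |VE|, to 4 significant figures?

45.47

L is at the origin; LV runs at 29.5° with length 17.4, so V = (15.14, 8.568). The perpendicularity gives VG at right angles to LV, so VG runs at 119.5°; with |VG| = 22.0, G = (4.311, 27.72). ∠VGM = 148.8° gives GM at 150.7° from the x-axis; with |GM| = 26.1, M = (-18.45, 40.49). GM is perpendicular to MS, so MS runs at -119.3°; with |MS| = 26.9, S = (-31.61, 17.03). ∠MSJ = 95.6° gives SJ at -34.90° from the x-axis; with |SJ| = 23.3, J = (-12.50, 3.699). ∠SJR = 69.5° gives JR at 75.60° from the x-axis; with |JR| = 23.7, R = (-6.611, 26.65). ∠JRE = 56.3° gives RE at -160.7° from the x-axis; with |RE| = 23.9, E = (-29.17, 18.76). Then |VE| = |E − V| = 45.47.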